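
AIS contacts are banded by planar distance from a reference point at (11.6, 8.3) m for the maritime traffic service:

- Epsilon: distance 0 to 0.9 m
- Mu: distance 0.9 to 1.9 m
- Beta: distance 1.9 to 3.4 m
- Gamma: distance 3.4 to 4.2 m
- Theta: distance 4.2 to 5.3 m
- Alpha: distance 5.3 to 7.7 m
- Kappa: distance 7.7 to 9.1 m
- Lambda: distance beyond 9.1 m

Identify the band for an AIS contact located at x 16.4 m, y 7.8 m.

Theta

Distance = √((16.4−11.6)² + (7.8−8.3)²) = √(23.040 + 0.250) = 4.826 m.
4.2 ≤ 4.826 < 5.3 → Theta.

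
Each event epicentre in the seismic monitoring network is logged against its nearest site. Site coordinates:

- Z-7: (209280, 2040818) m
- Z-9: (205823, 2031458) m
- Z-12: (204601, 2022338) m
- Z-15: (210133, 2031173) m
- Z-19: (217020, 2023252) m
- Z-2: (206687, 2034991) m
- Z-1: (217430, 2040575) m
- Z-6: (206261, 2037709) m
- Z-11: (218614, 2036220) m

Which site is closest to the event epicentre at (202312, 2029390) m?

Squared distances to each site:
Z-7: 179152208.000; Z-9: 16603745.000; Z-12: 54970225.000; Z-15: 64347130.000; Z-19: 254000308.000; Z-2: 50511826.000; Z-1: 353658149.000; Z-6: 84800362.000; Z-11: 312404104.000.
Minimum at Z-9.

Z-9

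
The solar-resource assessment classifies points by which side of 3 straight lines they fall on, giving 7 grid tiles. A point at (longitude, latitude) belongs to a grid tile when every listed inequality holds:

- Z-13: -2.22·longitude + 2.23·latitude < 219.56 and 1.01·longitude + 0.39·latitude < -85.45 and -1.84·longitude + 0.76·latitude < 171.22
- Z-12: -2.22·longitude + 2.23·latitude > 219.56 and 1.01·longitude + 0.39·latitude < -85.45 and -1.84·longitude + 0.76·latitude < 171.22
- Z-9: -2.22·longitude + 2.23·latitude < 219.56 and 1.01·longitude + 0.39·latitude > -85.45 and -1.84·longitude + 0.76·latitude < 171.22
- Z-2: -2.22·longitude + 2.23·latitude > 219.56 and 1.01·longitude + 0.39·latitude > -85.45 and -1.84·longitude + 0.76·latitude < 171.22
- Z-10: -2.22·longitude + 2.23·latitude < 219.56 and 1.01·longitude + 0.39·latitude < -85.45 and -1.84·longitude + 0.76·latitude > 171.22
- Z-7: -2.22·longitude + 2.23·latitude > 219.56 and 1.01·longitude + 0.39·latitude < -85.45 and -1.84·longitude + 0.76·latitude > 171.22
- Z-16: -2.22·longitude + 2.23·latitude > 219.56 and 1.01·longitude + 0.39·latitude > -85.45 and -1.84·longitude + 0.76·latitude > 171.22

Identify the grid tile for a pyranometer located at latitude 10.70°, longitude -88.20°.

-2.22·-88.20 + 2.23·10.70 = 219.665, which is > 219.56
1.01·-88.20 + 0.39·10.70 = -84.909, which is > -85.45
-1.84·-88.20 + 0.76·10.70 = 170.420, which is < 171.22
This sign pattern matches Z-2.

Z-2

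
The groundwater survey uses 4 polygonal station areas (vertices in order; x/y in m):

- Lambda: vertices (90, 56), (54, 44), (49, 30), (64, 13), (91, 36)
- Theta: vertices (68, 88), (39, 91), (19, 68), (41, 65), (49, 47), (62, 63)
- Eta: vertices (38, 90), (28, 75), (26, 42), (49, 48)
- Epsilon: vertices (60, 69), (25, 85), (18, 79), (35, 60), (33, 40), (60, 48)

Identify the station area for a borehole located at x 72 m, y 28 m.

Lambda

Cast a ray rightward from (72, 28). For each polygon, the edges (by vertex number in listed order) whose endpoints lie on opposite sides of y = 28, where each meets that height, and whether that is right or left of the point:
Lambda: 3–4 at x≈50.8 (left), 4–5 at x≈81.6 (right) → 1 crossing.
Theta: no edge straddles that height → 0 crossings.
Eta: no edge straddles that height → 0 crossings.
Epsilon: no edge straddles that height → 0 crossings.
Only Lambda has an odd count, so the point is inside Lambda.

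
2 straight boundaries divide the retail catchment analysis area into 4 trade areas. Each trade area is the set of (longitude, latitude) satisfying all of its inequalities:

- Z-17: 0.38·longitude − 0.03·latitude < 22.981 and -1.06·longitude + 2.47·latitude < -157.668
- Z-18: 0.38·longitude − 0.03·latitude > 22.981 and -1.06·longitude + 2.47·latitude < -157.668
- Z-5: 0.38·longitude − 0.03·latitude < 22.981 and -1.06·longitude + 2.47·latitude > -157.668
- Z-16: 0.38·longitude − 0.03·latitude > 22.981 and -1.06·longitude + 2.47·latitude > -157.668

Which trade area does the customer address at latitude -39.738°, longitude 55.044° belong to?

Z-5

0.38·55.044 − 0.03·-39.738 = 22.109, which is < 22.981
-1.06·55.044 + 2.47·-39.738 = -156.500, which is > -157.668
This sign pattern matches Z-5.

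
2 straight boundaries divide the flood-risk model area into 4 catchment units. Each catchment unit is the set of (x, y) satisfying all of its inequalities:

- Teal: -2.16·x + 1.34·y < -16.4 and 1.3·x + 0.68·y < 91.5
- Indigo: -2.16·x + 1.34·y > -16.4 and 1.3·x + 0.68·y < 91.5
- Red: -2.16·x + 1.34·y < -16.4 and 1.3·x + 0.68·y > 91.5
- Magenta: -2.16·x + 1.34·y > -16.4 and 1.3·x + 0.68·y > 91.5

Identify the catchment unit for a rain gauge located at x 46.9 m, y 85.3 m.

-2.16·46.9 + 1.34·85.3 = 12.998, which is > -16.4
1.3·46.9 + 0.68·85.3 = 118.974, which is > 91.5
This sign pattern matches Magenta.

Magenta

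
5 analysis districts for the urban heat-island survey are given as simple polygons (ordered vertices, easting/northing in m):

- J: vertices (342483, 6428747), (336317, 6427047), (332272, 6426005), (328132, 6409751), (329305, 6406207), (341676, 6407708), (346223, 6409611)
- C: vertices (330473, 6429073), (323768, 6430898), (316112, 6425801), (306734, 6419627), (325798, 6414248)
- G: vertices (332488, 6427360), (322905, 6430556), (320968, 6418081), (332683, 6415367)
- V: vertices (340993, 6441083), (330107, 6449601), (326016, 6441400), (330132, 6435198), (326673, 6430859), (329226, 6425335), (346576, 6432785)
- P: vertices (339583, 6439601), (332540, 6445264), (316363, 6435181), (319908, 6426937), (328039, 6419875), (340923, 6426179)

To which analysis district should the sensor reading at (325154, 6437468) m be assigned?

P

Cast a ray rightward from (325154, 6437468). For each polygon, the edges (by vertex number in listed order) whose endpoints lie on opposite sides of northing = 6437468, where each meets that height, and whether that is right or left of the point:
J: no edge straddles that height → 0 crossings.
C: no edge straddles that height → 0 crossings.
G: no edge straddles that height → 0 crossings.
V: 3–4 at easting≈328625.5 (right), 7–1 at easting≈343425.2 (right) → 2 crossings.
P: 2–3 at easting≈320032.2 (left), 6–1 at easting≈339796.0 (right) → 1 crossing.
Only P has an odd count, so the point is inside P.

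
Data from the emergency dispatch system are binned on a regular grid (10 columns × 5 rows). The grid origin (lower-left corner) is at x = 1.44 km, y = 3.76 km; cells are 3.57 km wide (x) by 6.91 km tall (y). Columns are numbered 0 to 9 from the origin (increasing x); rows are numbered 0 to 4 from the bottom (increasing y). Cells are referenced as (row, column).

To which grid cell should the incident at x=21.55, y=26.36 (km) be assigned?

(3, 5)

Column index: ⌊(21.55 − 1.44) / 3.57⌋ = ⌊5.633⌋ = 5
Row offset from origin: ⌊(26.36 − 3.76) / 6.91⌋ = ⌊3.271⌋ = 3 → row 3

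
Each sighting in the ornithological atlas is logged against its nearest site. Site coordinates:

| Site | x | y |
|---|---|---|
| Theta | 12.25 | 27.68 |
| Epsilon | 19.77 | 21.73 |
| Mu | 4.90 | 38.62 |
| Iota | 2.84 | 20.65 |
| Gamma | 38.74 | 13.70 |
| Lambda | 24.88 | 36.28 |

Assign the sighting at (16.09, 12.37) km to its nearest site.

Squared distances to each site:
Theta: 249.142; Epsilon: 101.152; Mu: 814.279; Iota: 244.121; Gamma: 514.791; Lambda: 648.952.
Minimum at Epsilon.

Epsilon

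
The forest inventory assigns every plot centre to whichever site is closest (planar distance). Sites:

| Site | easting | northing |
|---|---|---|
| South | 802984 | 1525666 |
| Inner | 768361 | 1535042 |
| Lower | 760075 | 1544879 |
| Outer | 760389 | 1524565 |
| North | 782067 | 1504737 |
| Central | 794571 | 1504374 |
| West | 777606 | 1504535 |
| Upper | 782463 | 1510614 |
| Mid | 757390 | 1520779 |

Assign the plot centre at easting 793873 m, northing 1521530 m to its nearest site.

South

Squared distances to each site:
South: 100116817.000; Inner: 833436288.000; Lower: 1687480605.000; Outer: 1130389481.000; North: 421386485.000; Central: 294815540.000; West: 553445314.000; Upper: 249347156.000; Mid: 1331573290.000.
Minimum at South.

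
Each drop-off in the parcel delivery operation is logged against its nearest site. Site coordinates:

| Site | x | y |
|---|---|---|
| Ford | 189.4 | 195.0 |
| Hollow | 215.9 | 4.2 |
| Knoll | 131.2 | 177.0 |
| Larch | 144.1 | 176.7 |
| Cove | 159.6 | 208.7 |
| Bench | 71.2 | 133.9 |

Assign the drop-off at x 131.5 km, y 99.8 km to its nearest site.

Squared distances to each site:
Ford: 12415.450; Hollow: 16262.720; Knoll: 5959.930; Larch: 6072.370; Cove: 12648.820; Bench: 4798.900.
Minimum at Bench.

Bench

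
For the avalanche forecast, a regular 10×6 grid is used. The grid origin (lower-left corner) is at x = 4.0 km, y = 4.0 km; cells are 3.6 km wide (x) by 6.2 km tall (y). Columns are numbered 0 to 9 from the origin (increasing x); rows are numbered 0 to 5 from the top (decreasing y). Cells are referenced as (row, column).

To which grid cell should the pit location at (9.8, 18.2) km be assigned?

(3, 1)

Column index: ⌊(9.8 − 4.0) / 3.6⌋ = ⌊1.611⌋ = 1
Row offset from origin: ⌊(18.2 − 4.0) / 6.2⌋ = ⌊2.290⌋ = 2 → row 3 (counted from top)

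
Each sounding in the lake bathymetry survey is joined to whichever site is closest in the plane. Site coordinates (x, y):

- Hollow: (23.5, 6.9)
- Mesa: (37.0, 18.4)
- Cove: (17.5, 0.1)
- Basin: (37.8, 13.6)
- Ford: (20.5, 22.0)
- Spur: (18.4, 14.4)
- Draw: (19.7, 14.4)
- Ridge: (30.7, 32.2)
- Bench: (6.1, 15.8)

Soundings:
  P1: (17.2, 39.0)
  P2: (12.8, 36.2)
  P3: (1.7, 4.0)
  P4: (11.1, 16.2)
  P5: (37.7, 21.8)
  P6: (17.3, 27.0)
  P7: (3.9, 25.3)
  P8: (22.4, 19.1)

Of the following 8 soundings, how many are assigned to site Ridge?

P1 → Ridge
P2 → Ford
P3 → Bench
P4 → Bench
P5 → Mesa
P6 → Ford
P7 → Bench
P8 → Ford
1 of the 8 goes to Ridge.

1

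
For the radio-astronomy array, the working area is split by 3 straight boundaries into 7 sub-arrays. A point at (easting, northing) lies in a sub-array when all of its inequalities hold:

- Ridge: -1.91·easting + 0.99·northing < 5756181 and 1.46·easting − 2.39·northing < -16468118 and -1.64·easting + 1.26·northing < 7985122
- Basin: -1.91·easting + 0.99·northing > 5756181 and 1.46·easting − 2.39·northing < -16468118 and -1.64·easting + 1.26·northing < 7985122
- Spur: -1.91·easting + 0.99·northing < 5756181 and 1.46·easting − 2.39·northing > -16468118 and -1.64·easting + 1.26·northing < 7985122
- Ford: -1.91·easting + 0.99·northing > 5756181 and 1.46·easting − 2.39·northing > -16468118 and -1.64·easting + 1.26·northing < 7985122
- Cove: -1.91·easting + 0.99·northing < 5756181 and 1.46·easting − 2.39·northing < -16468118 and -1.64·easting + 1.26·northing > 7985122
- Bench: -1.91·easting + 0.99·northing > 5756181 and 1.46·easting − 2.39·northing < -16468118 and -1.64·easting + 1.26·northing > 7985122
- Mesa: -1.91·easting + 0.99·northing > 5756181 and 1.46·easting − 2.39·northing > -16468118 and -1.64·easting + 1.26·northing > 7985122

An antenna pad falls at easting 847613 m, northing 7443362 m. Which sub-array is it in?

Cove

-1.91·847613 + 0.99·7443362 = 5749987.550, which is < 5756181
1.46·847613 − 2.39·7443362 = -16552120.200, which is < -16468118
-1.64·847613 + 1.26·7443362 = 7988550.800, which is > 7985122
This sign pattern matches Cove.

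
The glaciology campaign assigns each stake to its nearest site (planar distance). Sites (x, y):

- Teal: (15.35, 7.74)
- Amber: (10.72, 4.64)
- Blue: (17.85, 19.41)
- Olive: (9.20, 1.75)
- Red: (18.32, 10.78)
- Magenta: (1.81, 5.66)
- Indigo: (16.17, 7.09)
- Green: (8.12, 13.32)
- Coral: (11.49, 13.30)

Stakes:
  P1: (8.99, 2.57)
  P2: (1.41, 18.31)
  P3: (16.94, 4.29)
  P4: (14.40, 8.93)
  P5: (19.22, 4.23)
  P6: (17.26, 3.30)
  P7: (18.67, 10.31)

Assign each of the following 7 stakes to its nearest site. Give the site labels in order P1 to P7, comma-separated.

Olive, Green, Indigo, Teal, Indigo, Indigo, Red

P1 → Olive (d²=0.72)
P2 → Green (d²=69.92)
P3 → Indigo (d²=8.43)
P4 → Teal (d²=2.32)
P5 → Indigo (d²=17.48)
P6 → Indigo (d²=15.55)
P7 → Red (d²=0.34)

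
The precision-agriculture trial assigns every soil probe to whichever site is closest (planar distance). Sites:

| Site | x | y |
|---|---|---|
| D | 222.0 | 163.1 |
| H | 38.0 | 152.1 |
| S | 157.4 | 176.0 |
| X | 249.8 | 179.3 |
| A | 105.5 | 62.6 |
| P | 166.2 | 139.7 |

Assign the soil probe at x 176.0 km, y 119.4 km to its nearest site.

P

Squared distances to each site:
D: 4025.690; H: 20113.290; S: 3549.520; X: 9034.450; A: 8196.490; P: 508.130.
Minimum at P.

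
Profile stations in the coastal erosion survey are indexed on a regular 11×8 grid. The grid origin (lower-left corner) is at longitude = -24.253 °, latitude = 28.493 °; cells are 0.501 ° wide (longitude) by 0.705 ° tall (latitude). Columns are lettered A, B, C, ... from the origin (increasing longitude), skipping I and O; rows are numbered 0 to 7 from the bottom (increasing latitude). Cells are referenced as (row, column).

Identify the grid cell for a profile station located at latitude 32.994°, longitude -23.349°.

Column index: ⌊(-23.349 − -24.253) / 0.501⌋ = ⌊1.804⌋ = 1 → column B
Row offset from origin: ⌊(32.994 − 28.493) / 0.705⌋ = ⌊6.384⌋ = 6 → row 6

(6, B)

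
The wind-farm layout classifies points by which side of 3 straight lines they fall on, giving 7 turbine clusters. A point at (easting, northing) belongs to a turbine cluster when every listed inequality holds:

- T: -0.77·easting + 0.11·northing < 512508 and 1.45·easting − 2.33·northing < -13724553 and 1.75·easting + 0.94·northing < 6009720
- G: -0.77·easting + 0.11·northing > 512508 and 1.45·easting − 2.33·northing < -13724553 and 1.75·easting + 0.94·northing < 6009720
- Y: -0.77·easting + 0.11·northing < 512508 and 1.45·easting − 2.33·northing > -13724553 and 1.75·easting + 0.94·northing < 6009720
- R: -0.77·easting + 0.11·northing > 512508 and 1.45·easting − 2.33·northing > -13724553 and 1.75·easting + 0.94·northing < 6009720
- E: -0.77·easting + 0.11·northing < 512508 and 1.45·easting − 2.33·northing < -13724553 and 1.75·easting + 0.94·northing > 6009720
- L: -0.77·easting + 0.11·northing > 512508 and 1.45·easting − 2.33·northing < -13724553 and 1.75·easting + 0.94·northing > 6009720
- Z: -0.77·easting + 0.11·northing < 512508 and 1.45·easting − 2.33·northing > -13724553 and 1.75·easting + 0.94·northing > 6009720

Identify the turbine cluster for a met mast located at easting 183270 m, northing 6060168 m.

-0.77·183270 + 0.11·6060168 = 525500.580, which is > 512508
1.45·183270 − 2.33·6060168 = -13854449.940, which is < -13724553
1.75·183270 + 0.94·6060168 = 6017280.420, which is > 6009720
This sign pattern matches L.

L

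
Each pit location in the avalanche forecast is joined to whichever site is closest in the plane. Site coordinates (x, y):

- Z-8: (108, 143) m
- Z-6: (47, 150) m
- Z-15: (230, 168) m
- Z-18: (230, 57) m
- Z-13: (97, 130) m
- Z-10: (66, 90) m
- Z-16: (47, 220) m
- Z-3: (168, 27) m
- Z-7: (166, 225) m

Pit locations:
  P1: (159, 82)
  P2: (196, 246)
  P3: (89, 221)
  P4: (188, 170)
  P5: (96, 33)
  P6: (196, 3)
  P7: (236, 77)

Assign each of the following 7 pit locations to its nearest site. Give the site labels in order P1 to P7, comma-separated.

Z-3, Z-7, Z-16, Z-15, Z-10, Z-3, Z-18

P1 → Z-3 (d²=3106.00)
P2 → Z-7 (d²=1341.00)
P3 → Z-16 (d²=1765.00)
P4 → Z-15 (d²=1768.00)
P5 → Z-10 (d²=4149.00)
P6 → Z-3 (d²=1360.00)
P7 → Z-18 (d²=436.00)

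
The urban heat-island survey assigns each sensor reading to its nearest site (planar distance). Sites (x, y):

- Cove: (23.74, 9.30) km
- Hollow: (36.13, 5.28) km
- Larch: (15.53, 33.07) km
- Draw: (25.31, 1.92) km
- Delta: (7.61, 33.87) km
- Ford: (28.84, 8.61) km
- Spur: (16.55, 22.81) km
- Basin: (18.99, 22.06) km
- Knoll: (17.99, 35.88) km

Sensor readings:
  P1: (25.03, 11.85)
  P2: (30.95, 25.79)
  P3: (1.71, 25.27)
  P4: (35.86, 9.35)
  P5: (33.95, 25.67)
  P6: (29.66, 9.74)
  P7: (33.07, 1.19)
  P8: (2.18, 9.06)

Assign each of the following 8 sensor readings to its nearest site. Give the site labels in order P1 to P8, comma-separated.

Cove, Basin, Delta, Hollow, Basin, Ford, Hollow, Spur

P1 → Cove (d²=8.17)
P2 → Basin (d²=156.95)
P3 → Delta (d²=108.77)
P4 → Hollow (d²=16.64)
P5 → Basin (d²=236.83)
P6 → Ford (d²=1.95)
P7 → Hollow (d²=26.09)
P8 → Spur (d²=395.56)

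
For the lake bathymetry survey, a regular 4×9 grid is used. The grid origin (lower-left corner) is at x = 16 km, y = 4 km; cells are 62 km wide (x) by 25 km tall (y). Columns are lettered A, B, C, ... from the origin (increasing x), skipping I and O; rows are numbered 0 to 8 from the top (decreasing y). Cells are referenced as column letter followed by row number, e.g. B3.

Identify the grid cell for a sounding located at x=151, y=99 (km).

Column index: ⌊(151 − 16) / 62⌋ = ⌊2.177⌋ = 2 → column C
Row offset from origin: ⌊(99 − 4) / 25⌋ = ⌊3.800⌋ = 3 → row 5 (counted from top)

C5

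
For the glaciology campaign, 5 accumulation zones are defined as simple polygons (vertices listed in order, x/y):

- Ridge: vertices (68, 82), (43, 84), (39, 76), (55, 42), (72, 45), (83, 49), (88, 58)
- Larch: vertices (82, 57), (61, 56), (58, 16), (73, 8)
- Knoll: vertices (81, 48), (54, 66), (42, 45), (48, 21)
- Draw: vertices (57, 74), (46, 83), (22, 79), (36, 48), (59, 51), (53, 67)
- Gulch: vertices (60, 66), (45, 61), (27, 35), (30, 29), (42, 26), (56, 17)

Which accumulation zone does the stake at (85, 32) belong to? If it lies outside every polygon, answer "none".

Cast a ray rightward from (85, 32). For each polygon, the edges (by vertex number in listed order) whose endpoints lie on opposite sides of y = 32, where each meets that height, and whether that is right or left of the point:
Ridge: no edge straddles that height → 0 crossings.
Larch: 2–3 at x≈59.2 (left), 4–1 at x≈77.4 (left) → 0 crossings.
Knoll: 3–4 at x≈45.2 (left), 4–1 at x≈61.4 (left) → 0 crossings.
Draw: no edge straddles that height → 0 crossings.
Gulch: 3–4 at x≈28.5 (left), 6–1 at x≈57.2 (left) → 0 crossings.
All counts are even, so the point lies outside every listed polygon.

none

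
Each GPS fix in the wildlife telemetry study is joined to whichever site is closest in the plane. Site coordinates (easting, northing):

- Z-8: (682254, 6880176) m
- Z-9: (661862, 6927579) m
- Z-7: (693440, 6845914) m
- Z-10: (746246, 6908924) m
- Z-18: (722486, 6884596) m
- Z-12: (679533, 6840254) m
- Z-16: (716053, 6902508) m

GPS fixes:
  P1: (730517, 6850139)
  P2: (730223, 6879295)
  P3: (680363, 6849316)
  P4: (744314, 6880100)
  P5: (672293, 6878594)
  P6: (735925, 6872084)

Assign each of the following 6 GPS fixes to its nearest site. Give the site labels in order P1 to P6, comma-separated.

Z-18, Z-18, Z-12, Z-18, Z-8, Z-18

P1 → Z-18 (d²=1251781810.00)
P2 → Z-18 (d²=87961770.00)
P3 → Z-12 (d²=82808744.00)
P4 → Z-18 (d²=496675600.00)
P5 → Z-8 (d²=101724245.00)
P6 → Z-18 (d²=337156865.00)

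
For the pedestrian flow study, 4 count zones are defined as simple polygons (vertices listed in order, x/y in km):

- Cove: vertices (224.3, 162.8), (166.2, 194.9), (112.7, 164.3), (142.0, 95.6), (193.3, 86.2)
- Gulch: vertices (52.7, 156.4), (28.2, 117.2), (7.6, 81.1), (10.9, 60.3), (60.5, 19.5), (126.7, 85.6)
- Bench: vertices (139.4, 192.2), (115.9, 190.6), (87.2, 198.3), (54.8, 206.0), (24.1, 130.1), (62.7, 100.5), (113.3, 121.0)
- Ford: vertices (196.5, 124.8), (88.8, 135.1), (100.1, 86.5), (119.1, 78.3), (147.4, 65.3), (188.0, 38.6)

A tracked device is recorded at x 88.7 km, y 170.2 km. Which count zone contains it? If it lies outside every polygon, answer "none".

Cast a ray rightward from (88.7, 170.2). For each polygon, the edges (by vertex number in listed order) whose endpoints lie on opposite sides of y = 170.2, where each meets that height, and whether that is right or left of the point:
Cove: 1–2 at x≈210.91 (right), 2–3 at x≈123.02 (right) → 2 crossings.
Gulch: no edge straddles that height → 0 crossings.
Bench: 4–5 at x≈40.32 (left), 7–1 at x≈131.34 (right) → 1 crossing.
Ford: no edge straddles that height → 0 crossings.
Only Bench has an odd count, so the point is inside Bench.

Bench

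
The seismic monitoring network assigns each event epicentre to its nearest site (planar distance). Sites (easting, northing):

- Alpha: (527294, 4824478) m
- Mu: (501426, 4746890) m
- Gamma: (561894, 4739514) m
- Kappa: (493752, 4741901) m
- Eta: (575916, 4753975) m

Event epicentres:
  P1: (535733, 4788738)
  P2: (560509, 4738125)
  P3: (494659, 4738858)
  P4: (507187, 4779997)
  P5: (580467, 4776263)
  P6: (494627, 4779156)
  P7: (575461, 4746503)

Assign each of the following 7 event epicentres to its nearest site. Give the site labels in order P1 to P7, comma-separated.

Alpha, Gamma, Kappa, Mu, Eta, Mu, Eta

P1 → Alpha (d²=1348564321.00)
P2 → Gamma (d²=3847546.00)
P3 → Kappa (d²=10082498.00)
P4 → Mu (d²=1129262570.00)
P5 → Eta (d²=517466545.00)
P6 → Mu (d²=1087321157.00)
P7 → Eta (d²=56037809.00)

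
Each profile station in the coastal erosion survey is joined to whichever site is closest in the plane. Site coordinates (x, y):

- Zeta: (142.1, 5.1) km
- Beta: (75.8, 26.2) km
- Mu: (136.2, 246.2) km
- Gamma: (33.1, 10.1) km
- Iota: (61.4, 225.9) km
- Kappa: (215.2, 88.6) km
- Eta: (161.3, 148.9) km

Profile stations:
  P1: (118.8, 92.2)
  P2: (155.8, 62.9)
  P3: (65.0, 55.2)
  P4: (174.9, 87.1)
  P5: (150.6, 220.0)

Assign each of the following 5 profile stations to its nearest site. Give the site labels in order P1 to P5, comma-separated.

P1 → Eta (d²=5021.14)
P2 → Zeta (d²=3528.53)
P3 → Beta (d²=957.64)
P4 → Kappa (d²=1626.34)
P5 → Mu (d²=893.80)

Eta, Zeta, Beta, Kappa, Mu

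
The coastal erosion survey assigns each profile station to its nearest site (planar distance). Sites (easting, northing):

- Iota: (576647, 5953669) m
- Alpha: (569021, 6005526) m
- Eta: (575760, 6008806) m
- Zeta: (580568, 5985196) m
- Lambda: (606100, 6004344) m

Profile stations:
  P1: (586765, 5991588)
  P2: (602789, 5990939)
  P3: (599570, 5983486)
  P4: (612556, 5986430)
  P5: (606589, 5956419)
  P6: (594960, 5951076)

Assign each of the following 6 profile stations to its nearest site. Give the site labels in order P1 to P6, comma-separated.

P1 → Zeta (d²=79260473.00)
P2 → Lambda (d²=190656746.00)
P3 → Zeta (d²=364000104.00)
P4 → Lambda (d²=362591332.00)
P5 → Iota (d²=904085864.00)
P6 → Iota (d²=342089618.00)

Zeta, Lambda, Zeta, Lambda, Iota, Iota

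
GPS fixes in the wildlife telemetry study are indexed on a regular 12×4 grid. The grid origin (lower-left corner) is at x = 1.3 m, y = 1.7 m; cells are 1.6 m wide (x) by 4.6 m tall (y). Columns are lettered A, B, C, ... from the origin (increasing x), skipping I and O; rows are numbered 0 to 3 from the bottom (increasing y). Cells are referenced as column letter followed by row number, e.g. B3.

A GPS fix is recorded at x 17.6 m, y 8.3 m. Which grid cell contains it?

Column index: ⌊(17.6 − 1.3) / 1.6⌋ = ⌊10.188⌋ = 10 → column L
Row offset from origin: ⌊(8.3 − 1.7) / 4.6⌋ = ⌊1.435⌋ = 1 → row 1

L1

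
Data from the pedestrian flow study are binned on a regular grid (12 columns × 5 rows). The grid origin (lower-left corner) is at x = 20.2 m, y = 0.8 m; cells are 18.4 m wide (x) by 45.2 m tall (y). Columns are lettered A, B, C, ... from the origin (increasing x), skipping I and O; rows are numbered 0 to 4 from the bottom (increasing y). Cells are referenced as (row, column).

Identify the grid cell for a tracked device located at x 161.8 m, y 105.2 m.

(2, H)

Column index: ⌊(161.8 − 20.2) / 18.4⌋ = ⌊7.696⌋ = 7 → column H
Row offset from origin: ⌊(105.2 − 0.8) / 45.2⌋ = ⌊2.310⌋ = 2 → row 2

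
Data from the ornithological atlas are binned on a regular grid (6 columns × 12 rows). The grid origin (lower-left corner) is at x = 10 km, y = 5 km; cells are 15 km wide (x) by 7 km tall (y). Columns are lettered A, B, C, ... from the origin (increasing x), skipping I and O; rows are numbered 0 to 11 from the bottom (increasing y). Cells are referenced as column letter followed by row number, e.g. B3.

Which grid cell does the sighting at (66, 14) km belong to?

Column index: ⌊(66 − 10) / 15⌋ = ⌊3.733⌋ = 3 → column D
Row offset from origin: ⌊(14 − 5) / 7⌋ = ⌊1.286⌋ = 1 → row 1

D1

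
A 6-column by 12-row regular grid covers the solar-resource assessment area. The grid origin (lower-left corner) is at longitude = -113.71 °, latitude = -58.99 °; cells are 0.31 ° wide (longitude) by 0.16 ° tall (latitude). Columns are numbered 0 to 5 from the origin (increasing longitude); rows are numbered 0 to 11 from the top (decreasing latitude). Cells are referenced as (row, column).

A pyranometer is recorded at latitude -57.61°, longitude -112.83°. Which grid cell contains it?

(3, 2)

Column index: ⌊(-112.83 − -113.71) / 0.31⌋ = ⌊2.839⌋ = 2
Row offset from origin: ⌊(-57.61 − -58.99) / 0.16⌋ = ⌊8.625⌋ = 8 → row 3 (counted from top)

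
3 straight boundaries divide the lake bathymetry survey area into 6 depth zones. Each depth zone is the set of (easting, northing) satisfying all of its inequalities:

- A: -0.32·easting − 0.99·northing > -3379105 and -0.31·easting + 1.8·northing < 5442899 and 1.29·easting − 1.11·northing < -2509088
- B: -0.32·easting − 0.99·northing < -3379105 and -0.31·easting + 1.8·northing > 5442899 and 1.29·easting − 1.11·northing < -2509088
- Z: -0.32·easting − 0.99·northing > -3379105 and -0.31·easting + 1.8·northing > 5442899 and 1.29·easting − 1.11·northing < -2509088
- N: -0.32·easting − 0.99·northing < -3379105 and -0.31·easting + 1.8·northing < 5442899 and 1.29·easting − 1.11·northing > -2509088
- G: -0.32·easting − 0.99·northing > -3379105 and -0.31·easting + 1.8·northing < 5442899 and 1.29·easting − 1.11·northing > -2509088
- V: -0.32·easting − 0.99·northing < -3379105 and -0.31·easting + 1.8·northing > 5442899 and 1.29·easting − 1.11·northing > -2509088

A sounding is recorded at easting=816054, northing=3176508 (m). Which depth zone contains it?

V

-0.32·816054 − 0.99·3176508 = -3405880.200, which is < -3379105
-0.31·816054 + 1.8·3176508 = 5464737.660, which is > 5442899
1.29·816054 − 1.11·3176508 = -2473214.220, which is > -2509088
This sign pattern matches V.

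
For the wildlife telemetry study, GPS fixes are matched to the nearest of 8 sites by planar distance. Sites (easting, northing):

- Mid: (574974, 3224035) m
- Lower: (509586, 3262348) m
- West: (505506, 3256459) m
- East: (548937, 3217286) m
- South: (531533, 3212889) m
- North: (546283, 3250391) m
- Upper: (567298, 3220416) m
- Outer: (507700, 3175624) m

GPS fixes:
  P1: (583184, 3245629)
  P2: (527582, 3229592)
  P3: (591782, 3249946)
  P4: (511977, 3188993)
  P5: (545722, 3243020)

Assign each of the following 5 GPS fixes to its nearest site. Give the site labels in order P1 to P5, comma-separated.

P1 → Mid (d²=533704936.00)
P2 → South (d²=294600610.00)
P3 → Mid (d²=953888785.00)
P4 → Outer (d²=197022890.00)
P5 → North (d²=54646362.00)

Mid, South, Mid, Outer, North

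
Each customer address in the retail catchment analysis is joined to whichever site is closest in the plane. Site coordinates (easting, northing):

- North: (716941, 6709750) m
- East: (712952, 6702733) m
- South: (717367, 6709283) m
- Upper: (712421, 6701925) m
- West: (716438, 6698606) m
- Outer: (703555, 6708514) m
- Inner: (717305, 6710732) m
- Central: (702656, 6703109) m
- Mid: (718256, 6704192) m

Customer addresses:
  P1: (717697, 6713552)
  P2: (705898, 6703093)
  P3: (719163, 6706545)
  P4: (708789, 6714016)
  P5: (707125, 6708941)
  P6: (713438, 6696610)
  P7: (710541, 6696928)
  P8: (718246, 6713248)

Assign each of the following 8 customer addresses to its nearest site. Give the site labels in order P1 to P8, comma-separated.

P1 → Inner (d²=8106064.00)
P2 → Central (d²=10510820.00)
P3 → Mid (d²=6359258.00)
P4 → Outer (d²=57666760.00)
P5 → Outer (d²=12927229.00)
P6 → West (d²=12984016.00)
P7 → Upper (d²=28504409.00)
P8 → Inner (d²=7215737.00)

Inner, Central, Mid, Outer, Outer, West, Upper, Inner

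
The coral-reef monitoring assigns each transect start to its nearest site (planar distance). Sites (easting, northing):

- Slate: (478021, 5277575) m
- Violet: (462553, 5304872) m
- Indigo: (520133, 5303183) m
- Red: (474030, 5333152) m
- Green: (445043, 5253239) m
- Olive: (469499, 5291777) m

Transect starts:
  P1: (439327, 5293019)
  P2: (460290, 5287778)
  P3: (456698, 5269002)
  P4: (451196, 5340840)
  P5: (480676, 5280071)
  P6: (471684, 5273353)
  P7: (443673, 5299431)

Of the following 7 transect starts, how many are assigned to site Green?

P1 → Violet
P2 → Olive
P3 → Green
P4 → Red
P5 → Slate
P6 → Slate
P7 → Violet
1 of the 7 goes to Green.

1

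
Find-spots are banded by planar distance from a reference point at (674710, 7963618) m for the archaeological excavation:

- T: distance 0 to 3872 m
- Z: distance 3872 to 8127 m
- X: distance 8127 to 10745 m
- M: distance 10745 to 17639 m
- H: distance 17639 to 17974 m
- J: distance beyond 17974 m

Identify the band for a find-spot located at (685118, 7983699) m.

Distance = √((685118−674710)² + (7983699−7963618)²) = √(108326464.000 + 403246561.000) = 22617.980 m.
17974 ≤ 22617.980 < ∞ → J.

J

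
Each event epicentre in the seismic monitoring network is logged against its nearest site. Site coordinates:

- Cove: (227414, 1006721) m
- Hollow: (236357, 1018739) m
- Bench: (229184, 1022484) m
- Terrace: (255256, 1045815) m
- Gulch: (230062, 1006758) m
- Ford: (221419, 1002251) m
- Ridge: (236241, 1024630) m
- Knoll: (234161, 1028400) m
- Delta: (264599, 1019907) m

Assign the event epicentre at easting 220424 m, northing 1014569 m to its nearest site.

Cove

Squared distances to each site:
Cove: 110451204.000; Hollow: 271249389.000; Bench: 139384825.000; Terrace: 2189580740.000; Gulch: 153902765.000; Ford: 152723149.000; Ridge: 351401210.000; Knoll: 380001730.000; Delta: 1979924869.000.
Minimum at Cove.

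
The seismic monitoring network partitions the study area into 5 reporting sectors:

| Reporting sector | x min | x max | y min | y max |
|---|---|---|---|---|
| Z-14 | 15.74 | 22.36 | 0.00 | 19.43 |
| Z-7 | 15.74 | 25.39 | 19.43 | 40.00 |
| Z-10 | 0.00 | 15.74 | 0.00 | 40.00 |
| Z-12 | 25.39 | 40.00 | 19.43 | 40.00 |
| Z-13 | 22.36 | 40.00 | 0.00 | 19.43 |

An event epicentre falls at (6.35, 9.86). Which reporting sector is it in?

The point has x = 6.35 and y = 9.86.
Only Z-10 satisfies 0.00 ≤ x ≤ 15.74 and 0.00 ≤ y ≤ 40.00.

Z-10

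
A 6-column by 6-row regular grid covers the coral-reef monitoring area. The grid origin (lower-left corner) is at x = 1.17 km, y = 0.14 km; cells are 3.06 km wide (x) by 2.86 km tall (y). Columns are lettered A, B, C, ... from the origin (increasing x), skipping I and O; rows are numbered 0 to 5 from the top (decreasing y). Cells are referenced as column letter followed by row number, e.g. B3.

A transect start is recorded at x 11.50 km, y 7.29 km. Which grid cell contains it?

Column index: ⌊(11.50 − 1.17) / 3.06⌋ = ⌊3.376⌋ = 3 → column D
Row offset from origin: ⌊(7.29 − 0.14) / 2.86⌋ = ⌊2.500⌋ = 2 → row 3 (counted from top)

D3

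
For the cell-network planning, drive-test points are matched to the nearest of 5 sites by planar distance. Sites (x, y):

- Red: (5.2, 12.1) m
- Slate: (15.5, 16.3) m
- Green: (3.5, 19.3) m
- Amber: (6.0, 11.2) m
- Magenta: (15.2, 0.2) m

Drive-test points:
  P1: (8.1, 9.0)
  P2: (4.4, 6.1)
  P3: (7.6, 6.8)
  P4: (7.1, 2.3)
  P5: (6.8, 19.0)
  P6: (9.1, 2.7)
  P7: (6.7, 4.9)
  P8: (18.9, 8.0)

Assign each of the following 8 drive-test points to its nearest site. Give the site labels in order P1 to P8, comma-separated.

P1 → Amber (d²=9.25)
P2 → Amber (d²=28.57)
P3 → Amber (d²=21.92)
P4 → Magenta (d²=70.02)
P5 → Green (d²=10.98)
P6 → Magenta (d²=43.46)
P7 → Amber (d²=40.18)
P8 → Magenta (d²=74.53)

Amber, Amber, Amber, Magenta, Green, Magenta, Amber, Magenta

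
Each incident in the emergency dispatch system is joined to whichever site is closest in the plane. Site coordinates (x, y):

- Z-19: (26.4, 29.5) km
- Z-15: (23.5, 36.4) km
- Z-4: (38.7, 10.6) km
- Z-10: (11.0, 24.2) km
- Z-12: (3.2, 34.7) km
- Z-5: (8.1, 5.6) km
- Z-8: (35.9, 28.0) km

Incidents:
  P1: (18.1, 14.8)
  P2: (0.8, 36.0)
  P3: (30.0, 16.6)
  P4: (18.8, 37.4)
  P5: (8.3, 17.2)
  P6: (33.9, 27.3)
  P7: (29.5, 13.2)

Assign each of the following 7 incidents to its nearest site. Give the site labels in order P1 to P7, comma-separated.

Z-10, Z-12, Z-4, Z-15, Z-10, Z-8, Z-4

P1 → Z-10 (d²=138.77)
P2 → Z-12 (d²=7.45)
P3 → Z-4 (d²=111.69)
P4 → Z-15 (d²=23.09)
P5 → Z-10 (d²=56.29)
P6 → Z-8 (d²=4.49)
P7 → Z-4 (d²=91.40)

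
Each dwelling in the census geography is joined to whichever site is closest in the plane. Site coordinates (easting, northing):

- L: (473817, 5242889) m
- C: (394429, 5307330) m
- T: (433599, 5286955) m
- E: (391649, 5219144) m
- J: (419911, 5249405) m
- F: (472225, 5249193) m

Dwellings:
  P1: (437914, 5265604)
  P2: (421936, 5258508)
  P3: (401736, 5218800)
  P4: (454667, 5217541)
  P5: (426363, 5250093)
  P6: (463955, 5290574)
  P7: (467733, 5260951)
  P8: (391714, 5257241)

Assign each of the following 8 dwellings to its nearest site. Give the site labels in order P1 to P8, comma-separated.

P1 → T (d²=474484426.00)
P2 → J (d²=86965234.00)
P3 → E (d²=101865905.00)
P4 → L (d²=1009243604.00)
P5 → J (d²=42101648.00)
P6 → T (d²=934583897.00)
P7 → F (d²=158428628.00)
P8 → J (d²=856473705.00)

T, J, E, L, J, T, F, J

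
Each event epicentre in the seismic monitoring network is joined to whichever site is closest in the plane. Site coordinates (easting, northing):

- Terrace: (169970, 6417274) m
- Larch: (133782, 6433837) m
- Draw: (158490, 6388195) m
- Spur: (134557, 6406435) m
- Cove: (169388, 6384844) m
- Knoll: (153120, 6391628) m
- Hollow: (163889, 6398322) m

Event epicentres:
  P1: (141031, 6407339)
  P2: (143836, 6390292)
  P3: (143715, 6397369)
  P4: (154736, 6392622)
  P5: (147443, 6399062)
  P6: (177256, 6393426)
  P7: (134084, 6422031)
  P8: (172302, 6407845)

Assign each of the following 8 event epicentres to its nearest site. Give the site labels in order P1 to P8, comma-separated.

Spur, Knoll, Knoll, Knoll, Knoll, Cove, Larch, Terrace

P1 → Spur (d²=42729892.00)
P2 → Knoll (d²=87977552.00)
P3 → Knoll (d²=121413106.00)
P4 → Knoll (d²=3599492.00)
P5 → Knoll (d²=87492685.00)
P6 → Cove (d²=135556148.00)
P7 → Larch (d²=139472840.00)
P8 → Terrace (d²=94344265.00)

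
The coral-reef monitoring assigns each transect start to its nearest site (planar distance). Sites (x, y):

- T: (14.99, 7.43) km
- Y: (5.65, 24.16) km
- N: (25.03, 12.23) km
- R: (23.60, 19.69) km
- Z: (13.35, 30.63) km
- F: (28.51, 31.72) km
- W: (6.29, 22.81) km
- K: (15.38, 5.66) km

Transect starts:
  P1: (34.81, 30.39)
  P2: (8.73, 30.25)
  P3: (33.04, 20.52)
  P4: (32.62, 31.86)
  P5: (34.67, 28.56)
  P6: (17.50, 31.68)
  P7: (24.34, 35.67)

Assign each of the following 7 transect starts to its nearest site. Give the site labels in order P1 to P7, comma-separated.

P1 → F (d²=41.46)
P2 → Z (d²=21.49)
P3 → R (d²=89.80)
P4 → F (d²=16.91)
P5 → F (d²=47.93)
P6 → Z (d²=18.33)
P7 → F (d²=32.99)

F, Z, R, F, F, Z, F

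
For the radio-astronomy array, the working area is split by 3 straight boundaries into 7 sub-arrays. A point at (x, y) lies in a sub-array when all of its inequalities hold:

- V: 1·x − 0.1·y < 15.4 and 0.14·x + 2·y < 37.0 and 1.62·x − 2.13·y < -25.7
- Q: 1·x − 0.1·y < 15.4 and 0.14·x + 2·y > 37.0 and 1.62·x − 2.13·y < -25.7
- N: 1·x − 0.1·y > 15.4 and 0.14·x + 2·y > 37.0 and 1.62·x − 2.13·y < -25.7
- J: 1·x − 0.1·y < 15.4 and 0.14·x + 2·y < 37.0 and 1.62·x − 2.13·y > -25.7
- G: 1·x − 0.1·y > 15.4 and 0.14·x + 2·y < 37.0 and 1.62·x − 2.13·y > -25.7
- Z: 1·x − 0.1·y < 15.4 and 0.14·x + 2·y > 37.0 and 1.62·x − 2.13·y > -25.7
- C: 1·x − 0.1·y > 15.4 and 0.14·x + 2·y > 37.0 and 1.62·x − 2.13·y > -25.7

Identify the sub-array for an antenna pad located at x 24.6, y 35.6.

N

1·24.6 − 0.1·35.6 = 21.040, which is > 15.4
0.14·24.6 + 2·35.6 = 74.644, which is > 37.0
1.62·24.6 − 2.13·35.6 = -35.976, which is < -25.7
This sign pattern matches N.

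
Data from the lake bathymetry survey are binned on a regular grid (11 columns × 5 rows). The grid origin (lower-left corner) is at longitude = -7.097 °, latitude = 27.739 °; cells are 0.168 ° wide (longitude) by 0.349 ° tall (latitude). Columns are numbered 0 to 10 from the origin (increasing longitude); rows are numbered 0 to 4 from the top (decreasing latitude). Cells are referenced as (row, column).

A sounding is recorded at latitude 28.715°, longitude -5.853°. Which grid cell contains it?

(2, 7)

Column index: ⌊(-5.853 − -7.097) / 0.168⌋ = ⌊7.405⌋ = 7
Row offset from origin: ⌊(28.715 − 27.739) / 0.349⌋ = ⌊2.797⌋ = 2 → row 2 (counted from top)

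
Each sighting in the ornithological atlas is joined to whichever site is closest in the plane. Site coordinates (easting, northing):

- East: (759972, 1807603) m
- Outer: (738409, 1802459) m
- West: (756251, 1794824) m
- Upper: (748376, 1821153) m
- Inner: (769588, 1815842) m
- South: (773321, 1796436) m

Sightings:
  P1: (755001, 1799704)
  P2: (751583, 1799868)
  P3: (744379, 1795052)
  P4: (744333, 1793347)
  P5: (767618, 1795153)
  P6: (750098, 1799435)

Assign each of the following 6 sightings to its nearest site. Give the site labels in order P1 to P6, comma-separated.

West, West, Outer, Outer, South, West

P1 → West (d²=25376900.00)
P2 → West (d²=47232160.00)
P3 → Outer (d²=90504549.00)
P4 → Outer (d²=118122320.00)
P5 → South (d²=34170298.00)
P6 → West (d²=59120730.00)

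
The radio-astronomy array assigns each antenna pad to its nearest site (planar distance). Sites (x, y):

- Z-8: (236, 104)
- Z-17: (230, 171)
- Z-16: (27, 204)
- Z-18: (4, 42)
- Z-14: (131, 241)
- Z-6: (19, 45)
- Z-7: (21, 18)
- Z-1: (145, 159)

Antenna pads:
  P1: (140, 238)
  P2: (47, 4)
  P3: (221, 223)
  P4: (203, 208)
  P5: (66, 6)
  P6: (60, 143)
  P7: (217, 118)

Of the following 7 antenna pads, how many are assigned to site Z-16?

P1 → Z-14
P2 → Z-7
P3 → Z-17
P4 → Z-17
P5 → Z-7
P6 → Z-16
P7 → Z-8
1 of the 7 goes to Z-16.

1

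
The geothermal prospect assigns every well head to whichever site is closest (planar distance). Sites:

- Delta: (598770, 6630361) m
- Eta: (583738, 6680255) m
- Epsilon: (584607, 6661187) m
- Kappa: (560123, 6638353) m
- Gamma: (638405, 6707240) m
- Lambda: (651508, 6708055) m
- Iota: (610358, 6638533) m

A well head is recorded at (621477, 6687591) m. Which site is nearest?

Squared distances to each site:
Delta: 3790880749.000; Eta: 1478049017.000; Epsilon: 2056568116.000; Kappa: 6188693960.000; Gamma: 672640385.000; Lambda: 1320636257.000; Iota: 2530319525.000.
Minimum at Gamma.

Gamma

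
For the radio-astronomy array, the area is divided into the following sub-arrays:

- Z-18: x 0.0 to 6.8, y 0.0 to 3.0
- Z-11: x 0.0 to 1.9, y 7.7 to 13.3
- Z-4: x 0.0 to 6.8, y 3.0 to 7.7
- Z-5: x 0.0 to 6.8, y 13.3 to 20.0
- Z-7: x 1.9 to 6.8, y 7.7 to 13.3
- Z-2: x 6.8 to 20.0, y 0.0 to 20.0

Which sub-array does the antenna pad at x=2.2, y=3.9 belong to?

The point has x = 2.2 and y = 3.9.
Only Z-4 satisfies 0.0 ≤ x ≤ 6.8 and 3.0 ≤ y ≤ 7.7.

Z-4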